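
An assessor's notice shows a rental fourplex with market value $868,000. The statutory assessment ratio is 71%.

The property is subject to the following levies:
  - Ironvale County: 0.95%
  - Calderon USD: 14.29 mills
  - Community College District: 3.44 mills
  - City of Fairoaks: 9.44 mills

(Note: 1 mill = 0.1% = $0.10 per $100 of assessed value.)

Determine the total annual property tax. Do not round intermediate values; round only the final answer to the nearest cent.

Assessed value = $868,000 × 0.71 = $616,280
Ironvale County: $616,280 × 0.0095 = $5,854.66
Calderon USD: $616,280 × 0.01429 = $8,806.6412
Community College District: $616,280 × 0.00344 = $2,120.0032
City of Fairoaks: $616,280 × 0.00944 = $5,817.6832
Total = $22,598.9876

$22,598.99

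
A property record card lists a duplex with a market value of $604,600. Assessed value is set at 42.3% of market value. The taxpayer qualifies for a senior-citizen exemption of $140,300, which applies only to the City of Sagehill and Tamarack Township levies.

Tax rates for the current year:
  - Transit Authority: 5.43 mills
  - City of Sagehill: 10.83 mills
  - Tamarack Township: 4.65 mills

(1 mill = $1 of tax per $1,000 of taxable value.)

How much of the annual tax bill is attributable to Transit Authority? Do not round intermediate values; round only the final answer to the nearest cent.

Assessed value = $604,600 × 0.423 = $255,745.8
Transit Authority taxable value = $255,745.8 (exemption does not apply)
Transit Authority levy = $255,745.8 × 0.00543 = $1,388.699694

$1,388.70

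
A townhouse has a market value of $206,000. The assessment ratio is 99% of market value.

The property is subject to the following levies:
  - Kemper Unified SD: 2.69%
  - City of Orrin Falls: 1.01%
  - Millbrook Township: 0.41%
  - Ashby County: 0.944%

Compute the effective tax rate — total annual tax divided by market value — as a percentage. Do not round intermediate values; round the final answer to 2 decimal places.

Assessed value = $206,000 × 0.99 = $203,940
Kemper Unified SD: $203,940 × 0.0269 = $5,485.986
City of Orrin Falls: $203,940 × 0.0101 = $2,059.794
Millbrook Township: $203,940 × 0.0041 = $836.154
Ashby County: $203,940 × 0.00944 = $1,925.1936
Total tax = $10,307.1276
Effective rate = $10,307.1276 ÷ $206,000 = 5.00% of market value

5.00%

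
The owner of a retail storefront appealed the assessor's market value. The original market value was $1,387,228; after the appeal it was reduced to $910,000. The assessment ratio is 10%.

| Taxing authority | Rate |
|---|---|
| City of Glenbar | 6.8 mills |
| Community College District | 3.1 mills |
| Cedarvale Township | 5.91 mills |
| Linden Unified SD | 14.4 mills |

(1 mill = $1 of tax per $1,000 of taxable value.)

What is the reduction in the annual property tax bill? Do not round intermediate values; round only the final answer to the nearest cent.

Old assessed value = $1,387,228 × 0.1 = $138,722.8
New assessed value = $910,000 × 0.1 = $91,000
Combined rate = 0.0068 + 0.0031 + 0.00591 + 0.0144 = 0.03021
Old tax = $138,722.8 × 0.03021 = $4,190.815788
New tax = $91,000 × 0.03021 = $2,749.11
Reduction = $4,190.815788 − $2,749.11 = $1,441.705788

$1,441.71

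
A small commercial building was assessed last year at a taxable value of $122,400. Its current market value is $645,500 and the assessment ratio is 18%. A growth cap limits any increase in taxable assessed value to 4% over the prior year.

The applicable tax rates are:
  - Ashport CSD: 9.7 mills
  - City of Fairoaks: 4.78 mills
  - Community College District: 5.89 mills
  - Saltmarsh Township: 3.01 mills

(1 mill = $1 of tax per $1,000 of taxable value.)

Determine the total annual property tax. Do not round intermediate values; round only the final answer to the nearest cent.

$2,716.52

Uncapped assessed value = $645,500 × 0.18 = $116,190
Cap limit = $122,400 × 1.04 = $127,296
Taxable assessed value = min($116,190, $127,296) = $116,190 (cap does not bind)
Ashport CSD: $116,190 × 0.0097 = $1,127.043
City of Fairoaks: $116,190 × 0.00478 = $555.3882
Community College District: $116,190 × 0.00589 = $684.3591
Saltmarsh Township: $116,190 × 0.00301 = $349.7319
Total = $2,716.5222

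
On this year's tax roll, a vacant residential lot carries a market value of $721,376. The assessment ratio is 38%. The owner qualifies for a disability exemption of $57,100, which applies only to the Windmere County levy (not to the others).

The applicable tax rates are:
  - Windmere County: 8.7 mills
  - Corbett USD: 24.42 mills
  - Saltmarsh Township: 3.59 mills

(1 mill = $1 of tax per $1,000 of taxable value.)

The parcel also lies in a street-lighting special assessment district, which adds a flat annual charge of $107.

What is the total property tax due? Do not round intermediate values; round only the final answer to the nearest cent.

$9,673.28

Assessed value = $721,376 × 0.38 = $274,122.88
Windmere County: ($274,122.88 − $57,100) × 0.0087 = $217,022.88 × 0.0087 = $1,888.099056
Corbett USD: $274,122.88 × 0.02442 = $6,694.0807296
Saltmarsh Township: $274,122.88 × 0.00359 = $984.1011392
Levies subtotal = $9,566.2809248
Total = $9,566.2809248 + $107 = $9,673.2809248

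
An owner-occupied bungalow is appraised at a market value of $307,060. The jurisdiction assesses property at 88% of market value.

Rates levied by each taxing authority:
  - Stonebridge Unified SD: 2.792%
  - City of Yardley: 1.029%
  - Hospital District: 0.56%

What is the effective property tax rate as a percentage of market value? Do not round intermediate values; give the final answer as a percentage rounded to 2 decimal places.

3.86%

Assessed value = $307,060 × 0.88 = $270,212.8
Stonebridge Unified SD: $270,212.8 × 0.02792 = $7,544.341376
City of Yardley: $270,212.8 × 0.01029 = $2,780.489712
Hospital District: $270,212.8 × 0.0056 = $1,513.19168
Total tax = $11,838.022768
Effective rate = $11,838.022768 ÷ $307,060 = 3.86% of market value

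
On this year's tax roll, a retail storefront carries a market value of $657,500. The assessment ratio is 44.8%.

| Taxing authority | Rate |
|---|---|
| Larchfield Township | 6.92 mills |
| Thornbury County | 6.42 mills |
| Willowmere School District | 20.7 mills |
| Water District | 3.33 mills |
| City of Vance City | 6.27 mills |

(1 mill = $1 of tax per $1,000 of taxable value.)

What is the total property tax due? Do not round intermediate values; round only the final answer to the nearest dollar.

Assessed value = $657,500 × 0.448 = $294,560
Larchfield Township: $294,560 × 0.00692 = $2,038.3552
Thornbury County: $294,560 × 0.00642 = $1,891.0752
Willowmere School District: $294,560 × 0.0207 = $6,097.392
Water District: $294,560 × 0.00333 = $980.8848
City of Vance City: $294,560 × 0.00627 = $1,846.8912
Total = $2,038.3552 + $1,891.0752 + $6,097.392 + $980.8848 + $1,846.8912 = $12,854.5984

$12,855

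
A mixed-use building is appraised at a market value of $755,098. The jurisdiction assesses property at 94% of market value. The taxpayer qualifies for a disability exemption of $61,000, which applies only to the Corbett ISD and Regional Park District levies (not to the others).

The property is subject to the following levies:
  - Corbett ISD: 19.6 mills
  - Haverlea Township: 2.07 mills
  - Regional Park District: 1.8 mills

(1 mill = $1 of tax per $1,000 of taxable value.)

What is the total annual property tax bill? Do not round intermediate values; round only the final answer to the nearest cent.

Assessed value = $755,098 × 0.94 = $709,792.12
Corbett ISD: ($709,792.12 − $61,000) × 0.0196 = $648,792.12 × 0.0196 = $12,716.325552
Haverlea Township: $709,792.12 × 0.00207 = $1,469.2696884
Regional Park District: ($709,792.12 − $61,000) × 0.0018 = $648,792.12 × 0.0018 = $1,167.825816
Total = $15,353.4210564

$15,353.42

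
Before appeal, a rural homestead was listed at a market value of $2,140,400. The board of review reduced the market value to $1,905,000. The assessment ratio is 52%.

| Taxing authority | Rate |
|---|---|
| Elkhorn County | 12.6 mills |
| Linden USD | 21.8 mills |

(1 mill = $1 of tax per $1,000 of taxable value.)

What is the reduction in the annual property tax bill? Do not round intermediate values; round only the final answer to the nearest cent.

$4,210.84

Old assessed value = $2,140,400 × 0.52 = $1,113,008
New assessed value = $1,905,000 × 0.52 = $990,600
Combined rate = 0.0126 + 0.0218 = 0.0344
Old tax = $1,113,008 × 0.0344 = $38,287.4752
New tax = $990,600 × 0.0344 = $34,076.64
Reduction = $38,287.4752 − $34,076.64 = $4,210.8352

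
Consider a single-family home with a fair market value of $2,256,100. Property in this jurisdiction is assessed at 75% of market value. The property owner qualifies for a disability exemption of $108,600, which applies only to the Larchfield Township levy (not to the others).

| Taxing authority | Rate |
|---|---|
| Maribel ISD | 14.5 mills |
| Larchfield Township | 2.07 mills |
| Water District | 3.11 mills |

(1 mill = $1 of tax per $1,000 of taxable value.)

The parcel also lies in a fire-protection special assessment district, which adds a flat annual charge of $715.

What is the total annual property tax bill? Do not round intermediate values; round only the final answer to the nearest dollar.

Assessed value = $2,256,100 × 0.75 = $1,692,075
Maribel ISD: $1,692,075 × 0.0145 = $24,535.0875
Larchfield Township: ($1,692,075 − $108,600) × 0.00207 = $1,583,475 × 0.00207 = $3,277.79325
Water District: $1,692,075 × 0.00311 = $5,262.35325
Levies subtotal = $33,075.234
Total = $33,075.234 + $715 = $33,790.234

$33,790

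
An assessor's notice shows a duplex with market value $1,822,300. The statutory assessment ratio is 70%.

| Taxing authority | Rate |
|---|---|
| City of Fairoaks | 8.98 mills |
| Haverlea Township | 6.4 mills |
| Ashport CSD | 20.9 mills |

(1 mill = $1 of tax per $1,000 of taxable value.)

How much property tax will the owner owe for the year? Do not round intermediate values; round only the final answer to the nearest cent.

Assessed value = $1,822,300 × 0.7 = $1,275,610
City of Fairoaks: $1,275,610 × 0.00898 = $11,454.9778
Haverlea Township: $1,275,610 × 0.0064 = $8,163.904
Ashport CSD: $1,275,610 × 0.0209 = $26,660.249
Total = $11,454.9778 + $8,163.904 + $26,660.249 = $46,279.1308

$46,279.13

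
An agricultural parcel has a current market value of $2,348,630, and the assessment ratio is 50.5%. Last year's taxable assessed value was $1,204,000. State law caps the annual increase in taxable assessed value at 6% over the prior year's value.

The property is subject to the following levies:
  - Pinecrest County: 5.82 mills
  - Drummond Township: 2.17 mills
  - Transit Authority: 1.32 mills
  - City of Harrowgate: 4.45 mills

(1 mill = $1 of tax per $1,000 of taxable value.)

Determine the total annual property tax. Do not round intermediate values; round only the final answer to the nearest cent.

$16,320.16

Uncapped assessed value = $2,348,630 × 0.505 = $1,186,058.15
Cap limit = $1,204,000 × 1.06 = $1,276,240
Taxable assessed value = min($1,186,058.15, $1,276,240) = $1,186,058.15 (cap does not bind)
Pinecrest County: $1,186,058.15 × 0.00582 = $6,902.858433
Drummond Township: $1,186,058.15 × 0.00217 = $2,573.7461855
Transit Authority: $1,186,058.15 × 0.00132 = $1,565.596758
City of Harrowgate: $1,186,058.15 × 0.00445 = $5,277.9587675
Total = $16,320.160144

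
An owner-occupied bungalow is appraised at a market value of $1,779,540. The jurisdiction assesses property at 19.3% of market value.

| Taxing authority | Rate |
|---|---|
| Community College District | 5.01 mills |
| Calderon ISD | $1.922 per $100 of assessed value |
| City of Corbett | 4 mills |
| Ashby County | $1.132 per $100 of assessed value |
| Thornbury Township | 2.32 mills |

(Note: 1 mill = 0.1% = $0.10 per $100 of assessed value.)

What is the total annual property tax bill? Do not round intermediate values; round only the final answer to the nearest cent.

$14,380.30

Assessed value = $1,779,540 × 0.193 = $343,451.22
Community College District: $343,451.22 × 0.00501 = $1,720.6906122
Calderon ISD: $343,451.22 × 0.01922 = $6,601.1324484
City of Corbett: $343,451.22 × 0.004 = $1,373.80488
Ashby County: $343,451.22 × 0.01132 = $3,887.8678104
Thornbury Township: $343,451.22 × 0.00232 = $796.8068304
Total = $14,380.3025814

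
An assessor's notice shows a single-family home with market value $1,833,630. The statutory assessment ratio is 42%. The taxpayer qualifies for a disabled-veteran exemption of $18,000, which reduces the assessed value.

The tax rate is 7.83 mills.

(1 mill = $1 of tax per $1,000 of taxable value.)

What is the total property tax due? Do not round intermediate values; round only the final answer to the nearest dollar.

$5,889

Assessed value = $1,833,630 × 0.42 = $770,124.6
Taxable value = $770,124.6 − $18,000 = $752,124.6
Tax = $752,124.6 × 0.00783 = $5,889.135618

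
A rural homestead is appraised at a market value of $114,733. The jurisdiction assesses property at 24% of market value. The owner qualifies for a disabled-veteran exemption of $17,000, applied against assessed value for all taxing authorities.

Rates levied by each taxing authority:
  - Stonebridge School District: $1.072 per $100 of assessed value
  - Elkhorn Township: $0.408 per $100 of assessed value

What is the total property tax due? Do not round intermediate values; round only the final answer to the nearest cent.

Assessed value = $114,733 × 0.24 = $27,535.92
Taxable value = $27,535.92 − $17,000 = $10,535.92
Stonebridge School District: $10,535.92 × 0.01072 = $112.9450624
Elkhorn Township: $10,535.92 × 0.00408 = $42.9865536
Total = $112.9450624 + $42.9865536 = $155.931616

$155.93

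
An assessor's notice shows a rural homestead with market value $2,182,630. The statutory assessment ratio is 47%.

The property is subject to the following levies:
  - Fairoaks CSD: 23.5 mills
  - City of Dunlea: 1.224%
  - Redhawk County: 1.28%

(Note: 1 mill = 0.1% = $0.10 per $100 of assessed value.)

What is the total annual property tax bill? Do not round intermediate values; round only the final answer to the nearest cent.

$49,794.08

Assessed value = $2,182,630 × 0.47 = $1,025,836.1
Fairoaks CSD: $1,025,836.1 × 0.0235 = $24,107.14835
City of Dunlea: $1,025,836.1 × 0.01224 = $12,556.233864
Redhawk County: $1,025,836.1 × 0.0128 = $13,130.70208
Total = $49,794.084294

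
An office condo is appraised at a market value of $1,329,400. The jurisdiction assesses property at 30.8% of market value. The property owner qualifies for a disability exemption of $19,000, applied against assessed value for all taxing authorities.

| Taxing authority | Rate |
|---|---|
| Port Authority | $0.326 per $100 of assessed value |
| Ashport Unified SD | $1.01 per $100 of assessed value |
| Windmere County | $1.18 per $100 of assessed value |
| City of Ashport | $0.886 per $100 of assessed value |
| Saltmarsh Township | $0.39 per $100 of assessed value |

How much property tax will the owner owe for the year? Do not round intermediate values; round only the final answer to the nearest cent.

$14,806.06

Assessed value = $1,329,400 × 0.308 = $409,455.2
Taxable value = $409,455.2 − $19,000 = $390,455.2
Port Authority: $390,455.2 × 0.00326 = $1,272.883952
Ashport Unified SD: $390,455.2 × 0.0101 = $3,943.59752
Windmere County: $390,455.2 × 0.0118 = $4,607.37136
City of Ashport: $390,455.2 × 0.00886 = $3,459.433072
Saltmarsh Township: $390,455.2 × 0.0039 = $1,522.77528
Total = $1,272.883952 + $3,943.59752 + $4,607.37136 + $3,459.433072 + $1,522.77528 = $14,806.061184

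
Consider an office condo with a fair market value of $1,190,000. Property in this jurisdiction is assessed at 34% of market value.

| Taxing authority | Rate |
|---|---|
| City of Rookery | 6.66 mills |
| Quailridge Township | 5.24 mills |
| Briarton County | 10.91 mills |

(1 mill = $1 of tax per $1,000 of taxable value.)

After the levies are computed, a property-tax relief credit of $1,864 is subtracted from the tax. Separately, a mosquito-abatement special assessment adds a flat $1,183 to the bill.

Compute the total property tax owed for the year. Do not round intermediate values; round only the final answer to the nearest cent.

$8,547.93

Assessed value = $1,190,000 × 0.34 = $404,600
City of Rookery: $404,600 × 0.00666 = $2,694.636
Quailridge Township: $404,600 × 0.00524 = $2,120.104
Briarton County: $404,600 × 0.01091 = $4,414.186
Levies subtotal = $9,228.926
After credit = $9,228.926 − $1,864 = $7,364.926
Total = $7,364.926 + $1,183 = $8,547.926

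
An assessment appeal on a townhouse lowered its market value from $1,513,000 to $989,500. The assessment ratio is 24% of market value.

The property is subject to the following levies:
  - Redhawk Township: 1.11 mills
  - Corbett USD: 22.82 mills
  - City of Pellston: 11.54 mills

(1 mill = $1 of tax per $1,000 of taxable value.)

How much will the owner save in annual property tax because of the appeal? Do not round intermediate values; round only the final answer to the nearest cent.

Old assessed value = $1,513,000 × 0.24 = $363,120
New assessed value = $989,500 × 0.24 = $237,480
Combined rate = 0.00111 + 0.02282 + 0.01154 = 0.03547
Old tax = $363,120 × 0.03547 = $12,879.8664
New tax = $237,480 × 0.03547 = $8,423.4156
Reduction = $12,879.8664 − $8,423.4156 = $4,456.4508

$4,456.45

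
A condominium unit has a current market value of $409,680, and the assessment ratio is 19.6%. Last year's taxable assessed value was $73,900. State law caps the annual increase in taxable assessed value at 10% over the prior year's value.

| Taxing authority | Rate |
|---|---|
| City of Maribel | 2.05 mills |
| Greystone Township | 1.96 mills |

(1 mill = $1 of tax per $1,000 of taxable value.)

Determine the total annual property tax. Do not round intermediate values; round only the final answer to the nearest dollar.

Uncapped assessed value = $409,680 × 0.196 = $80,297.28
Cap limit = $73,900 × 1.1 = $81,290
Taxable assessed value = min($80,297.28, $81,290) = $80,297.28 (cap does not bind)
City of Maribel: $80,297.28 × 0.00205 = $164.609424
Greystone Township: $80,297.28 × 0.00196 = $157.3826688
Total = $321.9920928

$322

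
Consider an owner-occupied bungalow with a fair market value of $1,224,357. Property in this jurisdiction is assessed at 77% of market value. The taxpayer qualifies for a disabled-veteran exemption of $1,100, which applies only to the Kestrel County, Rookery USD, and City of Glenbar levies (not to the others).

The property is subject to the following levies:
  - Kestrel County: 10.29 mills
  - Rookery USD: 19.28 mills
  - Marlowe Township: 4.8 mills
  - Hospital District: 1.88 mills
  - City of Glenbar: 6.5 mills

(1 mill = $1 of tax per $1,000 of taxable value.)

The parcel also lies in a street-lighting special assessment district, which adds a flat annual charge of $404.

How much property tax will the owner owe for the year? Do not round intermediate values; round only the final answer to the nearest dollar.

$40,667

Assessed value = $1,224,357 × 0.77 = $942,754.89
Kestrel County: ($942,754.89 − $1,100) × 0.01029 = $941,654.89 × 0.01029 = $9,689.6288181
Rookery USD: ($942,754.89 − $1,100) × 0.01928 = $941,654.89 × 0.01928 = $18,155.1062792
Marlowe Township: $942,754.89 × 0.0048 = $4,525.223472
Hospital District: $942,754.89 × 0.00188 = $1,772.3791932
City of Glenbar: ($942,754.89 − $1,100) × 0.0065 = $941,654.89 × 0.0065 = $6,120.756785
Levies subtotal = $40,263.0945475
Total = $40,263.0945475 + $404 = $40,667.0945475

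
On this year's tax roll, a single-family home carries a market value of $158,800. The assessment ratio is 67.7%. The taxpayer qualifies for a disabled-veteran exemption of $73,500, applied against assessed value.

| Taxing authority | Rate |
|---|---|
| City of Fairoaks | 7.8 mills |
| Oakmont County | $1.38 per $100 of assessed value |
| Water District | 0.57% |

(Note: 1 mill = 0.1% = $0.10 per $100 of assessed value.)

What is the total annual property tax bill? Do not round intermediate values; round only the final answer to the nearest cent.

$928.41

Assessed value = $158,800 × 0.677 = $107,507.6
Taxable value = $107,507.6 − $73,500 = $34,007.6
City of Fairoaks: $34,007.6 × 0.0078 = $265.25928
Oakmont County: $34,007.6 × 0.0138 = $469.30488
Water District: $34,007.6 × 0.0057 = $193.84332
Total = $928.40748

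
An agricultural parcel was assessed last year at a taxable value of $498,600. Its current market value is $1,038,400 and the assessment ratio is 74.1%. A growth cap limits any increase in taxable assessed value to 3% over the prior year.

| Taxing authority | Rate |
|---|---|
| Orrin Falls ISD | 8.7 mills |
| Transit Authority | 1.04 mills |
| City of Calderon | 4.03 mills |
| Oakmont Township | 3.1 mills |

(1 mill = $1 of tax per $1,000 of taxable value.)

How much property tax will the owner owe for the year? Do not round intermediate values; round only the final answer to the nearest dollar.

Uncapped assessed value = $1,038,400 × 0.741 = $769,454.4
Cap limit = $498,600 × 1.03 = $513,558
Taxable assessed value = min($769,454.4, $513,558) = $513,558 (cap binds)
Orrin Falls ISD: $513,558 × 0.0087 = $4,467.9546
Transit Authority: $513,558 × 0.00104 = $534.10032
City of Calderon: $513,558 × 0.00403 = $2,069.63874
Oakmont Township: $513,558 × 0.0031 = $1,592.0298
Total = $8,663.72346

$8,664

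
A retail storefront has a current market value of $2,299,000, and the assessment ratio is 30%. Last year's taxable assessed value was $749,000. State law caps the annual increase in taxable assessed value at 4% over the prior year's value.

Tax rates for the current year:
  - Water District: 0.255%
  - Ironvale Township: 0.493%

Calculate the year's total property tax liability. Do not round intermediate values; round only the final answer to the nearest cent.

Uncapped assessed value = $2,299,000 × 0.3 = $689,700
Cap limit = $749,000 × 1.04 = $778,960
Taxable assessed value = min($689,700, $778,960) = $689,700 (cap does not bind)
Water District: $689,700 × 0.00255 = $1,758.735
Ironvale Township: $689,700 × 0.00493 = $3,400.221
Total = $5,158.956

$5,158.96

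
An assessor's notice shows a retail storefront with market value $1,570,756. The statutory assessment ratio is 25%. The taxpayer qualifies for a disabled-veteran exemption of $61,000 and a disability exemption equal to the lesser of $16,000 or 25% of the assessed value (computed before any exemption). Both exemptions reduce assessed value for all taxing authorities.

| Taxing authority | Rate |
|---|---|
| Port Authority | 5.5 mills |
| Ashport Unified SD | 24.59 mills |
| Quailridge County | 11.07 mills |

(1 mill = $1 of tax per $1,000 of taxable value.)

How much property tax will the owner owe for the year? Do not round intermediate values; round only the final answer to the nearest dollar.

$12,994

Assessed value = $1,570,756 × 0.25 = $392,689
Disability exemption = min($16,000, 25% × $392,689) = min($16,000, $98,172.25) = $16,000 (dollar cap binds)
Taxable value = $392,689 − $61,000 − $16,000 = $315,689
Port Authority: $315,689 × 0.0055 = $1,736.2895
Ashport Unified SD: $315,689 × 0.02459 = $7,762.79251
Quailridge County: $315,689 × 0.01107 = $3,494.67723
Total = $12,993.75924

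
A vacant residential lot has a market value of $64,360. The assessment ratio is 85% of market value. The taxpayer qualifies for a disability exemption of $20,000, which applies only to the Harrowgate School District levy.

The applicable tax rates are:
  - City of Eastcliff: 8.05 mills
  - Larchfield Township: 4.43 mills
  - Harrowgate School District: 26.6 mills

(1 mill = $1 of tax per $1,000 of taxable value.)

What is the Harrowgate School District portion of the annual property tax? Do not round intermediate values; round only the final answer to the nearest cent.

Assessed value = $64,360 × 0.85 = $54,706
Harrowgate School District taxable value = $54,706 − $20,000 = $34,706
Harrowgate School District levy = $34,706 × 0.0266 = $923.1796

$923.18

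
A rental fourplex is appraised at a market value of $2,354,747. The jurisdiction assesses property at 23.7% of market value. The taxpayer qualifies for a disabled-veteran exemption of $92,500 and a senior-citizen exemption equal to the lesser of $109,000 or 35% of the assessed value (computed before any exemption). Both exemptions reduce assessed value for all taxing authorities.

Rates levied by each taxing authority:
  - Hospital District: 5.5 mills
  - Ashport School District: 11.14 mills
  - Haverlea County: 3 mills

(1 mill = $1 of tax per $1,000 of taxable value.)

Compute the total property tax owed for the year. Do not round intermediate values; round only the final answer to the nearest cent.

Assessed value = $2,354,747 × 0.237 = $558,075.039
Senior-citizen exemption = min($109,000, 35% × $558,075.039) = min($109,000, $195,326.26365) = $109,000 (dollar cap binds)
Taxable value = $558,075.039 − $92,500 − $109,000 = $356,575.039
Hospital District: $356,575.039 × 0.0055 = $1,961.1627145
Ashport School District: $356,575.039 × 0.01114 = $3,972.24593446
Haverlea County: $356,575.039 × 0.003 = $1,069.725117
Total = $7,003.13376596

$7,003.13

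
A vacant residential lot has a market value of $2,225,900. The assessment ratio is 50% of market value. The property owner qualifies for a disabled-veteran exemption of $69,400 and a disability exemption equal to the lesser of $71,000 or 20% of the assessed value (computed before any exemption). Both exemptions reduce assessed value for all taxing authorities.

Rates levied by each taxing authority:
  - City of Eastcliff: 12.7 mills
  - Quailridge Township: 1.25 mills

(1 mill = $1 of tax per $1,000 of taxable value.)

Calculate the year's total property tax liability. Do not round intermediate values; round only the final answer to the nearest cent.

$13,567.07

Assessed value = $2,225,900 × 0.5 = $1,112,950
Disability exemption = min($71,000, 20% × $1,112,950) = min($71,000, $222,590) = $71,000 (dollar cap binds)
Taxable value = $1,112,950 − $69,400 − $71,000 = $972,550
City of Eastcliff: $972,550 × 0.0127 = $12,351.385
Quailridge Township: $972,550 × 0.00125 = $1,215.6875
Total = $13,567.0725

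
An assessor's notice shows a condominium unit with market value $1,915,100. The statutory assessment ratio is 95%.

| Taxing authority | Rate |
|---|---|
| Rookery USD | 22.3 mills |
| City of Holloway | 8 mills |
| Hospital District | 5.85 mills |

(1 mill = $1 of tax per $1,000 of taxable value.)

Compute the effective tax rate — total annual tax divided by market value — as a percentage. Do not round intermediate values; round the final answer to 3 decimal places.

3.434%

Assessed value = $1,915,100 × 0.95 = $1,819,345
Rookery USD: $1,819,345 × 0.0223 = $40,571.3935
City of Holloway: $1,819,345 × 0.008 = $14,554.76
Hospital District: $1,819,345 × 0.00585 = $10,643.16825
Total tax = $65,769.32175
Effective rate = $65,769.32175 ÷ $1,915,100 = 3.434% of market value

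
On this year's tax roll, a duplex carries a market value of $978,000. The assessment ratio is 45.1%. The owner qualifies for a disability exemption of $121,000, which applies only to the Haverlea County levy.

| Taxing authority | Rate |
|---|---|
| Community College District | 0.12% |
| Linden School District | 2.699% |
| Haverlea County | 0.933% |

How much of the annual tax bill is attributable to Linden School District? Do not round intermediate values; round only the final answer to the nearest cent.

$11,904.70

Assessed value = $978,000 × 0.451 = $441,078
Linden School District taxable value = $441,078 (exemption does not apply)
Linden School District levy = $441,078 × 0.02699 = $11,904.69522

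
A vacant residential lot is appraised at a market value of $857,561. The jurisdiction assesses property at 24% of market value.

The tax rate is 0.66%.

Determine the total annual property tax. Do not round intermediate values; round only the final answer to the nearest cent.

$1,358.38

Assessed value = $857,561 × 0.24 = $205,814.64
Tax = $205,814.64 × 0.0066 = $1,358.376624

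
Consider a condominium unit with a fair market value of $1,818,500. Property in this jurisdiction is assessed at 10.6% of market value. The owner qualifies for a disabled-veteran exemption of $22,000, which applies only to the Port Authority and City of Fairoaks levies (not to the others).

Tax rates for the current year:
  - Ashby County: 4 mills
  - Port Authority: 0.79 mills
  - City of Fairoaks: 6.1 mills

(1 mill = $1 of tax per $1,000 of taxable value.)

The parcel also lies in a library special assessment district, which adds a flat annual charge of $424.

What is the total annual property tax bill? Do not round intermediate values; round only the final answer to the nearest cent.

Assessed value = $1,818,500 × 0.106 = $192,761
Ashby County: $192,761 × 0.004 = $771.044
Port Authority: ($192,761 − $22,000) × 0.00079 = $170,761 × 0.00079 = $134.90119
City of Fairoaks: ($192,761 − $22,000) × 0.0061 = $170,761 × 0.0061 = $1,041.6421
Levies subtotal = $1,947.58729
Total = $1,947.58729 + $424 = $2,371.58729

$2,371.59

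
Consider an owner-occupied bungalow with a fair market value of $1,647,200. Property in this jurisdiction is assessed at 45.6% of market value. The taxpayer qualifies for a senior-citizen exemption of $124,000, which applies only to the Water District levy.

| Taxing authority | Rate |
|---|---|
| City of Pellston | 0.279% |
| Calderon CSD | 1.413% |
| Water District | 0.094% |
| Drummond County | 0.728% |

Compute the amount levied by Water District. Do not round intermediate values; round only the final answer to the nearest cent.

Assessed value = $1,647,200 × 0.456 = $751,123.2
Water District taxable value = $751,123.2 − $124,000 = $627,123.2
Water District levy = $627,123.2 × 0.00094 = $589.495808

$589.50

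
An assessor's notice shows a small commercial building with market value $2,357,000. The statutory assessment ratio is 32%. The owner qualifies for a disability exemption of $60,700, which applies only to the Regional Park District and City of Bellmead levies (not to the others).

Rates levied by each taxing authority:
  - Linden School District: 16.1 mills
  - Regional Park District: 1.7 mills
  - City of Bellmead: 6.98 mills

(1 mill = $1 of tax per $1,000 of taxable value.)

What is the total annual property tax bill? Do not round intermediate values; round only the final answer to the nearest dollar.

$18,163

Assessed value = $2,357,000 × 0.32 = $754,240
Linden School District: $754,240 × 0.0161 = $12,143.264
Regional Park District: ($754,240 − $60,700) × 0.0017 = $693,540 × 0.0017 = $1,179.018
City of Bellmead: ($754,240 − $60,700) × 0.00698 = $693,540 × 0.00698 = $4,840.9092
Total = $18,163.1912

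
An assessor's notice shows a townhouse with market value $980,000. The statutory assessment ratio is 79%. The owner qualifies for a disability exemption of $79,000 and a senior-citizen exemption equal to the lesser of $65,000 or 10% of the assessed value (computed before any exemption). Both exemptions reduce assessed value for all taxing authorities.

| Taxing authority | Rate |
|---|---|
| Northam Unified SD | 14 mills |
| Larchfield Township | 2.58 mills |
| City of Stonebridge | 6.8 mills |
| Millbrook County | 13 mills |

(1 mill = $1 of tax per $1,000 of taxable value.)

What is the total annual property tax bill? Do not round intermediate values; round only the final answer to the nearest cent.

Assessed value = $980,000 × 0.79 = $774,200
Senior-citizen exemption = min($65,000, 10% × $774,200) = min($65,000, $77,420) = $65,000 (dollar cap binds)
Taxable value = $774,200 − $79,000 − $65,000 = $630,200
Northam Unified SD: $630,200 × 0.014 = $8,822.8
Larchfield Township: $630,200 × 0.00258 = $1,625.916
City of Stonebridge: $630,200 × 0.0068 = $4,285.36
Millbrook County: $630,200 × 0.013 = $8,192.6
Total = $22,926.676

$22,926.68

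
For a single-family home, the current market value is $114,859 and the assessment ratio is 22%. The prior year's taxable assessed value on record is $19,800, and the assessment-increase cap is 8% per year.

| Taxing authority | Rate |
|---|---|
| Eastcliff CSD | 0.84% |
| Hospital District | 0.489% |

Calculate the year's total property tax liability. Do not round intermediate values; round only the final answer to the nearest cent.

Uncapped assessed value = $114,859 × 0.22 = $25,268.98
Cap limit = $19,800 × 1.08 = $21,384
Taxable assessed value = min($25,268.98, $21,384) = $21,384 (cap binds)
Eastcliff CSD: $21,384 × 0.0084 = $179.6256
Hospital District: $21,384 × 0.00489 = $104.56776
Total = $284.19336

$284.19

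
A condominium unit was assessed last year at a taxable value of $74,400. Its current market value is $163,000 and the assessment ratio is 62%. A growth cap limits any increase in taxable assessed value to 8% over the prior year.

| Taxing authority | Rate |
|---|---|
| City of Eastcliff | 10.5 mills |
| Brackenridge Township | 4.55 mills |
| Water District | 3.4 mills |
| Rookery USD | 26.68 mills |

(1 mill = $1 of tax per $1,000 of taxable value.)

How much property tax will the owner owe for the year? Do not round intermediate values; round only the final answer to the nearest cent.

Uncapped assessed value = $163,000 × 0.62 = $101,060
Cap limit = $74,400 × 1.08 = $80,352
Taxable assessed value = min($101,060, $80,352) = $80,352 (cap binds)
City of Eastcliff: $80,352 × 0.0105 = $843.696
Brackenridge Township: $80,352 × 0.00455 = $365.6016
Water District: $80,352 × 0.0034 = $273.1968
Rookery USD: $80,352 × 0.02668 = $2,143.79136
Total = $3,626.28576

$3,626.29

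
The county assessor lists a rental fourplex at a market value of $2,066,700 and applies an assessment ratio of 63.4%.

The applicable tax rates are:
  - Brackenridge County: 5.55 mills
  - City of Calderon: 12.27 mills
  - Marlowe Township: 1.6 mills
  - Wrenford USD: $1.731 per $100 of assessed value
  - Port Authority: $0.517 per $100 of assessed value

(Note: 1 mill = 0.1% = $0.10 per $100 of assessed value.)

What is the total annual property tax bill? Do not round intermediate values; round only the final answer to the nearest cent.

Assessed value = $2,066,700 × 0.634 = $1,310,287.8
Brackenridge County: $1,310,287.8 × 0.00555 = $7,272.09729
City of Calderon: $1,310,287.8 × 0.01227 = $16,077.231306
Marlowe Township: $1,310,287.8 × 0.0016 = $2,096.46048
Wrenford USD: $1,310,287.8 × 0.01731 = $22,681.081818
Port Authority: $1,310,287.8 × 0.00517 = $6,774.187926
Total = $54,901.05882

$54,901.06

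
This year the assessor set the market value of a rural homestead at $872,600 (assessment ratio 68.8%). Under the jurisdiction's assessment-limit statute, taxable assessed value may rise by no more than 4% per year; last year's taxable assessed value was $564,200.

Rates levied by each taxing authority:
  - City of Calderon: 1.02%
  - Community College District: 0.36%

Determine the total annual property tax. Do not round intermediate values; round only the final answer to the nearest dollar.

$8,097

Uncapped assessed value = $872,600 × 0.688 = $600,348.8
Cap limit = $564,200 × 1.04 = $586,768
Taxable assessed value = min($600,348.8, $586,768) = $586,768 (cap binds)
City of Calderon: $586,768 × 0.0102 = $5,985.0336
Community College District: $586,768 × 0.0036 = $2,112.3648
Total = $8,097.3984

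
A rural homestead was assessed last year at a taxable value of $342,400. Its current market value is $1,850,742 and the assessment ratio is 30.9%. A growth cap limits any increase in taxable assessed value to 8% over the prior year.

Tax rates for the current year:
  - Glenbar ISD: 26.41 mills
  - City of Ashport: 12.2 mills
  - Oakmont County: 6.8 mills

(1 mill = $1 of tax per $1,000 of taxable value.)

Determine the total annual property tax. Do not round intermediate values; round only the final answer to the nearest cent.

Uncapped assessed value = $1,850,742 × 0.309 = $571,879.278
Cap limit = $342,400 × 1.08 = $369,792
Taxable assessed value = min($571,879.278, $369,792) = $369,792 (cap binds)
Glenbar ISD: $369,792 × 0.02641 = $9,766.20672
City of Ashport: $369,792 × 0.0122 = $4,511.4624
Oakmont County: $369,792 × 0.0068 = $2,514.5856
Total = $16,792.25472

$16,792.25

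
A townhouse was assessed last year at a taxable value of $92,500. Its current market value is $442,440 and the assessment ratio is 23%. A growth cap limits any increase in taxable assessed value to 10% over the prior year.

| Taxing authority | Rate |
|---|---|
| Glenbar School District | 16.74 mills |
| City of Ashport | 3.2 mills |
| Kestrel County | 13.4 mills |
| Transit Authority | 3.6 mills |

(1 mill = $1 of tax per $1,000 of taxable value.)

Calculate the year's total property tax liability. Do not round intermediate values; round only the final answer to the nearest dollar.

$3,759

Uncapped assessed value = $442,440 × 0.23 = $101,761.2
Cap limit = $92,500 × 1.1 = $101,750
Taxable assessed value = min($101,761.2, $101,750) = $101,750 (cap binds)
Glenbar School District: $101,750 × 0.01674 = $1,703.295
City of Ashport: $101,750 × 0.0032 = $325.6
Kestrel County: $101,750 × 0.0134 = $1,363.45
Transit Authority: $101,750 × 0.0036 = $366.3
Total = $3,758.645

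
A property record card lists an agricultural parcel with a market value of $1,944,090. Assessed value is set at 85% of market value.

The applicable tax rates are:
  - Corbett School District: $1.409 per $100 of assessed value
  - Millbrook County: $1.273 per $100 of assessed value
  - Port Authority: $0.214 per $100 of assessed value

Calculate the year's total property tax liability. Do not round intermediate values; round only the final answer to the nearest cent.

$47,855.72

Assessed value = $1,944,090 × 0.85 = $1,652,476.5
Corbett School District: $1,652,476.5 × 0.01409 = $23,283.393885
Millbrook County: $1,652,476.5 × 0.01273 = $21,036.025845
Port Authority: $1,652,476.5 × 0.00214 = $3,536.29971
Total = $23,283.393885 + $21,036.025845 + $3,536.29971 = $47,855.71944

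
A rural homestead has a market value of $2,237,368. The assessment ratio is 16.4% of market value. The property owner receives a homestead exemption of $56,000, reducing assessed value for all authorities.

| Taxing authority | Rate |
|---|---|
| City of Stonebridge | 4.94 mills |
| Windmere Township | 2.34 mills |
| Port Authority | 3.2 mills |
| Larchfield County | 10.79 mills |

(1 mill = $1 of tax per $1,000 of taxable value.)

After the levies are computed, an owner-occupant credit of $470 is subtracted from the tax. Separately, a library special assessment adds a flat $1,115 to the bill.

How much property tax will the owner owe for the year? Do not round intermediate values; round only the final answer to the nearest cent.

$7,258.45

Assessed value = $2,237,368 × 0.164 = $366,928.352
Taxable value = $366,928.352 − $56,000 = $310,928.352
City of Stonebridge: $310,928.352 × 0.00494 = $1,535.98605888
Windmere Township: $310,928.352 × 0.00234 = $727.57234368
Port Authority: $310,928.352 × 0.0032 = $994.9707264
Larchfield County: $310,928.352 × 0.01079 = $3,354.91691808
Levies subtotal = $6,613.44604704
After credit = $6,613.44604704 − $470 = $6,143.44604704
Total = $6,143.44604704 + $1,115 = $7,258.44604704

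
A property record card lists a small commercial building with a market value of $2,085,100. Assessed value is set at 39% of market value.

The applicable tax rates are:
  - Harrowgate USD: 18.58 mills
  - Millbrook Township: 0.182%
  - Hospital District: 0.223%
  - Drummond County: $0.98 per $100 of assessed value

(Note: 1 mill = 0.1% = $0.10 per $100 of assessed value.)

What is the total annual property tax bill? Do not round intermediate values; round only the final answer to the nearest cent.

$26,371.72

Assessed value = $2,085,100 × 0.39 = $813,189
Harrowgate USD: $813,189 × 0.01858 = $15,109.05162
Millbrook Township: $813,189 × 0.00182 = $1,480.00398
Hospital District: $813,189 × 0.00223 = $1,813.41147
Drummond County: $813,189 × 0.0098 = $7,969.2522
Total = $26,371.71927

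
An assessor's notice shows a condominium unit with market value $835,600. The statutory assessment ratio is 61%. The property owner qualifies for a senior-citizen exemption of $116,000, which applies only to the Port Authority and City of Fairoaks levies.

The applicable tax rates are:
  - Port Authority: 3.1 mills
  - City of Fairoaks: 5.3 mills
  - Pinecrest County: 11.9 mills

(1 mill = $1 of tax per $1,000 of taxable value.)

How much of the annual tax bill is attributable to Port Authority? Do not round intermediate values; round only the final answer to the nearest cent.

$1,220.52

Assessed value = $835,600 × 0.61 = $509,716
Port Authority taxable value = $509,716 − $116,000 = $393,716
Port Authority levy = $393,716 × 0.0031 = $1,220.5196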